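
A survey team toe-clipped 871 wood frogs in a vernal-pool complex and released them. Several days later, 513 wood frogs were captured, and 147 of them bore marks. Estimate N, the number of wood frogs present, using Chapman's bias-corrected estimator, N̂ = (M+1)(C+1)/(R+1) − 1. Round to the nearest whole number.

N ≈ 3027

N̂ = (871+1)(513+1)/(147+1) − 1 = 872·514/148 − 1
= 448208/148 − 1 ≈ 3028.4 − 1 ≈ 3027.4 → 3027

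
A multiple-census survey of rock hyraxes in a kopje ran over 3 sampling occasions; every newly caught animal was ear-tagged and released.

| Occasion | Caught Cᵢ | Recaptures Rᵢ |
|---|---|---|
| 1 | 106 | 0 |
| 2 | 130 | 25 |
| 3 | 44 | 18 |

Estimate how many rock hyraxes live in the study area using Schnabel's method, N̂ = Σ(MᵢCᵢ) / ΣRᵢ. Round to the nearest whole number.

N ≈ 536

Marked at large before each occasion: Mᵢ = Σⱼ<ᵢ (Cⱼ − Rⱼ) → M1=0, M2=106, M3=211
Σ MᵢCᵢ = 0·106 + 106·130 + 211·44 = 0 + 13780 + 9284 = 23064
Σ Rᵢ = 0 + 25 + 18 = 43
N̂ = 23064 / 43 ≈ 536.4 → 536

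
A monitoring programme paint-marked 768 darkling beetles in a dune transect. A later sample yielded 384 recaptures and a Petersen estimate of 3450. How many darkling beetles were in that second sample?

From N = M·C/R: C = N·R / M = 3450·384 / 768 = 1324800 / 768 = 1725.

C = 1725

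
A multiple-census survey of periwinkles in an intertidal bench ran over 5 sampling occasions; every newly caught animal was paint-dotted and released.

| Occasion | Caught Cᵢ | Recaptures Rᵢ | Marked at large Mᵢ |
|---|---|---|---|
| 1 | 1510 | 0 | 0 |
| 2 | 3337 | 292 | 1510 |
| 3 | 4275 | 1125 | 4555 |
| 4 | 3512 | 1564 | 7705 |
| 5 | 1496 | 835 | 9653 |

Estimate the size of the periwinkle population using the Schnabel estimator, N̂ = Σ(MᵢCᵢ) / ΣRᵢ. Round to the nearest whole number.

Σ MᵢCᵢ = 0·1510 + 1510·3337 + 4555·4275 + 7705·3512 + 9653·1496 = 0 + 5038870 + 19472625 + 27059960 + 14440888 = 66012343
Σ Rᵢ = 0 + 292 + 1125 + 1564 + 835 = 3816
N̂ = 66012343 / 3816 ≈ 17298.8 → 17299

N ≈ 17,299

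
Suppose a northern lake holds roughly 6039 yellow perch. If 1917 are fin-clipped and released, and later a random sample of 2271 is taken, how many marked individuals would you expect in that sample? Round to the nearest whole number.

Expected recaptures E[R] = M·C / N.
E[R] = 1917 × 2271 / 6039 = 4353507 / 6039 ≈ 720.9 → 721

expected recaptures ≈ 721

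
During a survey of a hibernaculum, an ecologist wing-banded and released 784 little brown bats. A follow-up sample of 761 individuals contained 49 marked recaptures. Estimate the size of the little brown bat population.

N = 12,176

N = (784 × 761) / 49 = 596624 / 49 = 12176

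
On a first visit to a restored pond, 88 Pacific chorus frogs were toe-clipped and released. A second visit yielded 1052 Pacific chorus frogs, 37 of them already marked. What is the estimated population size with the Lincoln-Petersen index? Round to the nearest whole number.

N = (88 × 1052) / 37 = 92576 / 37 ≈ 2502.1 → 2502

N ≈ 2502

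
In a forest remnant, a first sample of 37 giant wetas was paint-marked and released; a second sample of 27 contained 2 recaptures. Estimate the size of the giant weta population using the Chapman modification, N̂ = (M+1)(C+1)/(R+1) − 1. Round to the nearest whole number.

N ≈ 354

N̂ = (37+1)(27+1)/(2+1) − 1 = 38·28/3 − 1
= 1064/3 − 1 ≈ 354.7 − 1 ≈ 353.7 → 354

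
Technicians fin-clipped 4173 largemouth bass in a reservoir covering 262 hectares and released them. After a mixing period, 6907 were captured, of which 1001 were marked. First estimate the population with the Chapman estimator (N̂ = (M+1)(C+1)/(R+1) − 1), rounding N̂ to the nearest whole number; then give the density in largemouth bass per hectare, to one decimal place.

N̂ = 4174·6908/1002 − 1 = 28833992/1002 − 1 ≈ 28775.4 → 28775
Density = N̂ / area = 28775 / 262 ≈ 109.83 → 109.8 per hectare

density ≈ 109.8 largemouth bass per hectare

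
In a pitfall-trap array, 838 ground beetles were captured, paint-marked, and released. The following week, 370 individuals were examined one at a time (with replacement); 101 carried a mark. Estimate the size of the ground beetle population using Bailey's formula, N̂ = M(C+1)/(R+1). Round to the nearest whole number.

N̂ = 838·(370+1)/(101+1) = 838·371/102 = 310898/102 ≈ 3048.0 → 3048

N ≈ 3048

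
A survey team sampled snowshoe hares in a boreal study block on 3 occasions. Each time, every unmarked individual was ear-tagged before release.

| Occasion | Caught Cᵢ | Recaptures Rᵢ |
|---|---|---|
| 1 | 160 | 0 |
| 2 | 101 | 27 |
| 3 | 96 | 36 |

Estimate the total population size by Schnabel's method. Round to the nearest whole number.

N ≈ 613

Marked at large before each occasion: Mᵢ = Σⱼ<ᵢ (Cⱼ − Rⱼ) → M1=0, M2=160, M3=234
Σ MᵢCᵢ = 0·160 + 160·101 + 234·96 = 0 + 16160 + 22464 = 38624
Σ Rᵢ = 0 + 27 + 36 = 63
N̂ = 38624 / 63 ≈ 613.1 → 613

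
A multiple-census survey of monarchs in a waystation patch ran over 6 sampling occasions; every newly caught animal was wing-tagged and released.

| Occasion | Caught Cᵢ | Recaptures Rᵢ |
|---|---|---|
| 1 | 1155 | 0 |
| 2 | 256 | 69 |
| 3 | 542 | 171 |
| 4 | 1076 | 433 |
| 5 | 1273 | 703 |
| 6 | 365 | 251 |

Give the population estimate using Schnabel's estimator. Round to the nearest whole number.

Marked at large before each occasion: Mᵢ = Σⱼ<ᵢ (Cⱼ − Rⱼ) → M1=0, M2=1155, M3=1342, M4=1713, M5=2356, M6=2926
Σ MᵢCᵢ = 0·1155 + 1155·256 + 1342·542 + 1713·1076 + 2356·1273 + 2926·365 = 0 + 295680 + 727364 + 1843188 + 2999188 + 1067990 = 6933410
Σ Rᵢ = 0 + 69 + 171 + 433 + 703 + 251 = 1627
N̂ = 6933410 / 1627 ≈ 4261.47 → 4261

N ≈ 4261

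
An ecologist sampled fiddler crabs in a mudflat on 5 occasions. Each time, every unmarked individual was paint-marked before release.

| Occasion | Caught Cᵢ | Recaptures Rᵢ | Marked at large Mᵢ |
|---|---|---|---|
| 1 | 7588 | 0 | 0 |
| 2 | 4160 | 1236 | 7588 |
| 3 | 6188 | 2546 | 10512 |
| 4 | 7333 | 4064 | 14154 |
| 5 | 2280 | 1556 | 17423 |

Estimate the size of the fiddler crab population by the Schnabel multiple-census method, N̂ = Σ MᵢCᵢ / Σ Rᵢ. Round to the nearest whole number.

N ≈ 25,540

Σ MᵢCᵢ = 0·7588 + 7588·4160 + 10512·6188 + 14154·7333 + 17423·2280 = 0 + 31566080 + 65048256 + 103791282 + 39724440 = 240130058
Σ Rᵢ = 0 + 1236 + 2546 + 4064 + 1556 = 9402
N̂ = 240130058 / 9402 ≈ 25540.3 → 25540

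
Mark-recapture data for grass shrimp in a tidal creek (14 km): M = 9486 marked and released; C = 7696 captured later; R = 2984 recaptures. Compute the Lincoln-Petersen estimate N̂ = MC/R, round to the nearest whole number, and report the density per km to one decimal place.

N̂ = 9486·7696/2984 = 73004256/2984 ≈ 24465.2 → 24465
Density = N̂ / area = 24465 / 14 ≈ 1747.50 → 1747.5 per km

density ≈ 1747.5 grass shrimp per km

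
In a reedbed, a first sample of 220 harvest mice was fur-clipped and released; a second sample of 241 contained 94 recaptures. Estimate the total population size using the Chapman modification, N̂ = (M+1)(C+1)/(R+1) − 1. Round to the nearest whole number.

N̂ = (220+1)(241+1)/(94+1) − 1 = 221·242/95 − 1
= 53482/95 − 1 ≈ 563.0 − 1 ≈ 562.0 → 562

N ≈ 562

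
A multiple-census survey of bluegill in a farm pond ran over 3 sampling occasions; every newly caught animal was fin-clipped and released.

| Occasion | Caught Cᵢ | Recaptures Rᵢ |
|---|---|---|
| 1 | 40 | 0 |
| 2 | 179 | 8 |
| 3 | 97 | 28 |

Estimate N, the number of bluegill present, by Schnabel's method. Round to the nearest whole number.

N ≈ 767

Marked at large before each occasion: Mᵢ = Σⱼ<ᵢ (Cⱼ − Rⱼ) → M1=0, M2=40, M3=211
Σ MᵢCᵢ = 0·40 + 40·179 + 211·97 = 0 + 7160 + 20467 = 27627
Σ Rᵢ = 0 + 8 + 28 = 36
N̂ = 27627 / 36 ≈ 767.4 → 767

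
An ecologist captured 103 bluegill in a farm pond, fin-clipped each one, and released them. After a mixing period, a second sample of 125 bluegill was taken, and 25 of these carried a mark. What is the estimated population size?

The marked fraction in the recapture sample should equal the marked fraction in the population: 25/125 = 103/N.
N = (103 × 125) / 25 = 12875 / 25 = 515

N = 515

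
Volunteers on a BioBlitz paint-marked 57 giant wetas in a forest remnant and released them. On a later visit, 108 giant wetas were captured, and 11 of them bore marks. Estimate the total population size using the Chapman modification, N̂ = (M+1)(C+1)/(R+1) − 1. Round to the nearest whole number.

N̂ = (57+1)(108+1)/(11+1) − 1 = 58·109/12 − 1
= 6322/12 − 1 ≈ 526.8 − 1 ≈ 525.8 → 526

N ≈ 526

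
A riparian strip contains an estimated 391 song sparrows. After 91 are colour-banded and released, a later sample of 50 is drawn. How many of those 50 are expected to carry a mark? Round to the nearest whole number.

expected recaptures ≈ 12

The marked fraction of the population is 91/391, so in a sample of 50 expect C·(M/N) marked.
E[R] = 91 × 50 / 391 = 4550 / 391 ≈ 11.6 → 12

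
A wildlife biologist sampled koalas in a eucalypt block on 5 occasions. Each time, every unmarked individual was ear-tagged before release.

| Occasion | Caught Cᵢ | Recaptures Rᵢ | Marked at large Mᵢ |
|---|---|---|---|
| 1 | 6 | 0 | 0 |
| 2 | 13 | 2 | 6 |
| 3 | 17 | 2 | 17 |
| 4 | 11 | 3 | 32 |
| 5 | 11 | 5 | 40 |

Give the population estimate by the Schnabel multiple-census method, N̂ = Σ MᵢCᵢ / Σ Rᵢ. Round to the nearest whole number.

Σ MᵢCᵢ = 0·6 + 6·13 + 17·17 + 32·11 + 40·11 = 0 + 78 + 289 + 352 + 440 = 1159
Σ Rᵢ = 0 + 2 + 2 + 3 + 5 = 12
N̂ = 1159 / 12 ≈ 96.6 → 97

N ≈ 97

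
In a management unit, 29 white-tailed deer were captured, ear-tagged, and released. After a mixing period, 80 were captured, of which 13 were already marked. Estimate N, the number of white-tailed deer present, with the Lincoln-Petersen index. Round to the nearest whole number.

N = (29 × 80) / 13 = 2320 / 13 ≈ 178.46 → 178

N ≈ 178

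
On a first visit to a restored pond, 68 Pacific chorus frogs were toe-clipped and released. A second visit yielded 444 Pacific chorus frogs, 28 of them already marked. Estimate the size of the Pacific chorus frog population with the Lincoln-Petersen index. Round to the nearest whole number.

The marked fraction in the recapture sample should equal the marked fraction in the population: 28/444 = 68/N.
N = (68 × 444) / 28 = 30192 / 28 ≈ 1078.3 → 1078

N ≈ 1078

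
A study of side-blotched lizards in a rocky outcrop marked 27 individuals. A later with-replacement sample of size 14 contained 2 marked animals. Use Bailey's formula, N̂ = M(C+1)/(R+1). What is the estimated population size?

N̂ = 27·(14+1)/(2+1) = 27·15/3 = 405/3 = 135

N = 135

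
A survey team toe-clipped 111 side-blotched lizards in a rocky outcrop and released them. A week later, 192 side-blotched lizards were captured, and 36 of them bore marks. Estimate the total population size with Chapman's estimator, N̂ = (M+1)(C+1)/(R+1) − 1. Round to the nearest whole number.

N ≈ 583

N̂ = (111+1)(192+1)/(36+1) − 1 = 112·193/37 − 1
= 21616/37 − 1 ≈ 584.2 − 1 ≈ 583.2 → 583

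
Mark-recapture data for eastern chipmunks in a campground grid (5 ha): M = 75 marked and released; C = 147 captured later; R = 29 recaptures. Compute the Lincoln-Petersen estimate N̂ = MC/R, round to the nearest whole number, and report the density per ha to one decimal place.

density ≈ 76.0 eastern chipmunks per ha

N̂ = 75·147/29 = 11025/29 ≈ 380.2 → 380
Density = N̂ / area = 380 / 5 = 76.0 per ha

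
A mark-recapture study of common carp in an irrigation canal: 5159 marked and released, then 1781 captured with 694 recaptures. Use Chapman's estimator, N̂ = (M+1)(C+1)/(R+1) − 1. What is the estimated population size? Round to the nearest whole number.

N ≈ 13,229

N̂ = (5159+1)(1781+1)/(694+1) − 1 = 5160·1782/695 − 1
= 9195120/695 − 1 ≈ 13230.4 − 1 ≈ 13229.4 → 13229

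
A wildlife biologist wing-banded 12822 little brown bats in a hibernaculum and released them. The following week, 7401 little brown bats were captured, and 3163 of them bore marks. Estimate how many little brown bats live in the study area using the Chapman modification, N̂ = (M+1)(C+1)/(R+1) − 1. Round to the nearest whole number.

N̂ = (12822+1)(7401+1)/(3163+1) − 1 = 12823·7402/3164 − 1
= 94915846/3164 − 1 ≈ 29998.7 − 1 ≈ 29997.7 → 29998

N ≈ 29,998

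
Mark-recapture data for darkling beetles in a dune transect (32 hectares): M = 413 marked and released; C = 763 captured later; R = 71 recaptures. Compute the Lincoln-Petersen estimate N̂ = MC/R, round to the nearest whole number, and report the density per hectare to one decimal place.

N̂ = 413·763/71 = 315119/71 ≈ 4438.3 → 4438
Density = N̂ / area = 4438 / 32 ≈ 138.69 → 138.7 per hectare

density ≈ 138.7 darkling beetles per hectare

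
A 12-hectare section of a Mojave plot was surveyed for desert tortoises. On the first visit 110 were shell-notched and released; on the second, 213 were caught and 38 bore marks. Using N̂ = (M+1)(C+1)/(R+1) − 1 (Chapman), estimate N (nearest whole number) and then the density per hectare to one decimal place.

density ≈ 50.7 desert tortoises per hectare

N̂ = 111·214/39 − 1 = 23754/39 − 1 ≈ 608.1 → 608
Density = N̂ / area = 608 / 12 ≈ 50.67 → 50.7 per hectare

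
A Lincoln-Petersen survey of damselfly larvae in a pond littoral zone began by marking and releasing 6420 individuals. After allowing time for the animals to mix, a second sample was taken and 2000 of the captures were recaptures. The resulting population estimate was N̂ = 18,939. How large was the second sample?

From N = M·C/R: C = N·R / M = 18939·2000 / 6420 = 37878000 / 6420 = 5900.

C = 5900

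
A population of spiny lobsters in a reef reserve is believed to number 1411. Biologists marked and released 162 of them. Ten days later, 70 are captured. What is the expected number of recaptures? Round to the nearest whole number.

expected recaptures ≈ 8

Expected recaptures E[R] = M·C / N.
E[R] = 162 × 70 / 1411 = 11340 / 1411 ≈ 8.0 → 8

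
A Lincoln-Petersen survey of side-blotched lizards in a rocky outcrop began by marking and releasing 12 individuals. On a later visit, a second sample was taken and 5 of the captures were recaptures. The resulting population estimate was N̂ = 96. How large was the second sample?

C = 40

From N = M·C/R: C = N·R / M = 96·5 / 12 = 480 / 12 = 40.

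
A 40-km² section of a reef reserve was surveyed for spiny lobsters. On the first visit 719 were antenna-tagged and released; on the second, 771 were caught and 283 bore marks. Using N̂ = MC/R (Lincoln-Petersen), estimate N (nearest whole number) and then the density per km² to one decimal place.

N̂ = 719·771/283 = 554349/283 ≈ 1958.8 → 1959
Density = N̂ / area = 1959 / 40 ≈ 48.98 → 49.0 per km²

density ≈ 49.0 spiny lobsters per km²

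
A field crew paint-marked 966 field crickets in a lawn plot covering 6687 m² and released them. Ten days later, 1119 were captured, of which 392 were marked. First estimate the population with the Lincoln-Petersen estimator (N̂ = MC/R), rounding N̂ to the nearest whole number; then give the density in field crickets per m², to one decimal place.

density ≈ 0.4 field crickets per m²

N̂ = 966·1119/392 = 1080954/392 ≈ 2757.5 → 2758
Density = N̂ / area = 2758 / 6687 ≈ 0.41 → 0.4 per m²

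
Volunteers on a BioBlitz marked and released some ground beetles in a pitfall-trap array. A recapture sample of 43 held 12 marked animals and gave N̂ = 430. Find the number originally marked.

M = 120

From N = M·C/R: M = N·R / C = 430·12 / 43 = 5160 / 43 = 120.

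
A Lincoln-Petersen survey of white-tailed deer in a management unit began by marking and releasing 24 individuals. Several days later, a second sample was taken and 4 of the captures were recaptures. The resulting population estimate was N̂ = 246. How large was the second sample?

C = 41

From N = M·C/R: C = N·R / M = 246·4 / 24 = 984 / 24 = 41.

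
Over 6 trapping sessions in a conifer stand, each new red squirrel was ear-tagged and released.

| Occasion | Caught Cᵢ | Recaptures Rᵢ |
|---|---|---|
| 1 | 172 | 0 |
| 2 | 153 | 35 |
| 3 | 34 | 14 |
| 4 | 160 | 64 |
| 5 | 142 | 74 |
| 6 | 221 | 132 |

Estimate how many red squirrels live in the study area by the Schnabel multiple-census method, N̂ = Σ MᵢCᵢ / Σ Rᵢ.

N = 778

Marked at large before each occasion: Mᵢ = Σⱼ<ᵢ (Cⱼ − Rⱼ) → M1=0, M2=172, M3=290, M4=310, M5=406, M6=474
Σ MᵢCᵢ = 0·172 + 172·153 + 290·34 + 310·160 + 406·142 + 474·221 = 0 + 26316 + 9860 + 49600 + 57652 + 104754 = 248182
Σ Rᵢ = 0 + 35 + 14 + 64 + 74 + 132 = 319
N̂ = 248182 / 319 = 778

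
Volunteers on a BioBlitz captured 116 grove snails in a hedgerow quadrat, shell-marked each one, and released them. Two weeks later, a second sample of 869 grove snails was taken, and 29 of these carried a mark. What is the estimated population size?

Lincoln-Petersen assumes M/N = R/C, so N = M·C / R.
N = (116 × 869) / 29 = 100804 / 29 = 3476

N = 3476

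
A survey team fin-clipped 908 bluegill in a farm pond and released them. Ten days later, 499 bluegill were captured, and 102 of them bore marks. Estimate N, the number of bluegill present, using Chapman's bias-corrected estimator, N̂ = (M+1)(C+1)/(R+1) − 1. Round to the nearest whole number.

N̂ = (908+1)(499+1)/(102+1) − 1 = 909·500/103 − 1
= 454500/103 − 1 ≈ 4412.6 − 1 ≈ 4411.6 → 4412

N ≈ 4412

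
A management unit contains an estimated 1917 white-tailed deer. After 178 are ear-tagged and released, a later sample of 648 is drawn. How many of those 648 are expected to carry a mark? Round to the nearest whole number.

Expected recaptures E[R] = M·C / N.
E[R] = 178 × 648 / 1917 = 115344 / 1917 ≈ 60.2 → 60

expected recaptures ≈ 60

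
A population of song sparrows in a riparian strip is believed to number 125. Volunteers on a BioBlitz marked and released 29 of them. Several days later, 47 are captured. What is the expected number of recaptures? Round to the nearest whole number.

expected recaptures ≈ 11

The marked fraction of the population is 29/125, so in a sample of 47 expect C·(M/N) marked.
E[R] = 29 × 47 / 125 = 1363 / 125 ≈ 10.9 → 11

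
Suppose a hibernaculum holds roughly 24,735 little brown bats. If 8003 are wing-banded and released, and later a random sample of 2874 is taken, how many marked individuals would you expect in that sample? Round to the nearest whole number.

The marked fraction of the population is 8003/24735, so in a sample of 2874 expect C·(M/N) marked.
E[R] = 8003 × 2874 / 24735 = 23000622 / 24735 ≈ 929.9 → 930

expected recaptures ≈ 930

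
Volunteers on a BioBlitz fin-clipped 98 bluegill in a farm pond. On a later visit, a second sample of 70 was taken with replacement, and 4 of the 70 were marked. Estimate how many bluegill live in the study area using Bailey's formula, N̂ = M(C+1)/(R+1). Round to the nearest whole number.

N ≈ 1392

N̂ = 98·(70+1)/(4+1) = 98·71/5 = 6958/5 ≈ 1391.6 → 1392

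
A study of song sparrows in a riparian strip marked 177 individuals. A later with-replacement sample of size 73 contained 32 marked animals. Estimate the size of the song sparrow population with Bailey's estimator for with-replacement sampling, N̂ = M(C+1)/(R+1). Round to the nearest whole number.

N̂ = 177·(73+1)/(32+1) = 177·74/33 = 13098/33 ≈ 396.9 → 397

N ≈ 397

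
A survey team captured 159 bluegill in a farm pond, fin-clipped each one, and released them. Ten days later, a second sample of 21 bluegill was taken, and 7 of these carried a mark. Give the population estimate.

N = 477

N = (159 × 21) / 7 = 3339 / 7 = 477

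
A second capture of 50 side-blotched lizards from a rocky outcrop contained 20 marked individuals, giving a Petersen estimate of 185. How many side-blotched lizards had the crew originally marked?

From N = M·C/R: M = N·R / C = 185·20 / 50 = 3700 / 50 = 74.

M = 74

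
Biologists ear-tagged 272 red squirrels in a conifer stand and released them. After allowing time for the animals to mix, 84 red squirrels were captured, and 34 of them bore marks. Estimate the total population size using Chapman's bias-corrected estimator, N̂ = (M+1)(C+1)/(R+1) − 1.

N̂ = (272+1)(84+1)/(34+1) − 1 = 273·85/35 − 1
= 23205/35 − 1 = 663 − 1 = 662

N = 662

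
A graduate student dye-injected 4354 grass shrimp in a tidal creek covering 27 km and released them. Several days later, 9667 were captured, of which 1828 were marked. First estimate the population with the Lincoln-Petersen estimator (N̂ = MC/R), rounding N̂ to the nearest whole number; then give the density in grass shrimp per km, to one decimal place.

density ≈ 852.8 grass shrimp per km

N̂ = 4354·9667/1828 = 42090118/1828 ≈ 23025.2 → 23025
Density = N̂ / area = 23025 / 27 ≈ 852.78 → 852.8 per km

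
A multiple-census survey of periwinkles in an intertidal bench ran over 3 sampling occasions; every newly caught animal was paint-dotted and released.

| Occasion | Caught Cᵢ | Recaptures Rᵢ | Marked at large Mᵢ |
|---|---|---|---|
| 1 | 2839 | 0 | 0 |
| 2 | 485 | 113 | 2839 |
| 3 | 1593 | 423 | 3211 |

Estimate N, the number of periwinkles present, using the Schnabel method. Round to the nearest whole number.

Σ MᵢCᵢ = 0·2839 + 2839·485 + 3211·1593 = 0 + 1376915 + 5115123 = 6492038
Σ Rᵢ = 0 + 113 + 423 = 536
N̂ = 6492038 / 536 ≈ 12112.0 → 12112

N ≈ 12,112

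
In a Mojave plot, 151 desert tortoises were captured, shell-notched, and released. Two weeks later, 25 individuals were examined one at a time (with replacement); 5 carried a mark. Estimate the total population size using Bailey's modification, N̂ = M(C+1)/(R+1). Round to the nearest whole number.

N ≈ 654

N̂ = 151·(25+1)/(5+1) = 151·26/6 = 3926/6 ≈ 654.3 → 654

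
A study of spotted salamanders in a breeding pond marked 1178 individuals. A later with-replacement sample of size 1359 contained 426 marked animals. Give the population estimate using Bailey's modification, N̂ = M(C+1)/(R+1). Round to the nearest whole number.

N ≈ 3752

N̂ = 1178·(1359+1)/(426+1) = 1178·1360/427 = 1602080/427 ≈ 3751.9 → 3752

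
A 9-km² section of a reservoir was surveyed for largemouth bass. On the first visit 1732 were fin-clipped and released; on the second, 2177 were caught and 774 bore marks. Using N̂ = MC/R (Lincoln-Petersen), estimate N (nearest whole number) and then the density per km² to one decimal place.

N̂ = 1732·2177/774 = 3770564/774 ≈ 4871.5 → 4872
Density = N̂ / area = 4872 / 9 ≈ 541.33 → 541.3 per km²

density ≈ 541.3 largemouth bass per km²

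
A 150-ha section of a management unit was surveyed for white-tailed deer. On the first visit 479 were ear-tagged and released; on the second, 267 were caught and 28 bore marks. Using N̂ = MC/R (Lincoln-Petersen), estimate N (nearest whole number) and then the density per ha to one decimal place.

density ≈ 30.5 white-tailed deer per ha

N̂ = 479·267/28 = 127893/28 ≈ 4567.6 → 4568
Density = N̂ / area = 4568 / 150 ≈ 30.45 → 30.5 per ha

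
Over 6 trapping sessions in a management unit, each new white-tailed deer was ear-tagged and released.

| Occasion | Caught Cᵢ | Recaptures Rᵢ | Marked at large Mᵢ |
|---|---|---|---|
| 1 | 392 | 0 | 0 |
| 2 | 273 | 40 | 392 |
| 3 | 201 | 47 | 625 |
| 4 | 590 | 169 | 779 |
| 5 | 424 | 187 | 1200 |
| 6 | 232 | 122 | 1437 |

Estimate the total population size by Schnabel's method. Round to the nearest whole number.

N ≈ 2716

Σ MᵢCᵢ = 0·392 + 392·273 + 625·201 + 779·590 + 1200·424 + 1437·232 = 0 + 107016 + 125625 + 459610 + 508800 + 333384 = 1534435
Σ Rᵢ = 0 + 40 + 47 + 169 + 187 + 122 = 565
N̂ = 1534435 / 565 ≈ 2715.8 → 2716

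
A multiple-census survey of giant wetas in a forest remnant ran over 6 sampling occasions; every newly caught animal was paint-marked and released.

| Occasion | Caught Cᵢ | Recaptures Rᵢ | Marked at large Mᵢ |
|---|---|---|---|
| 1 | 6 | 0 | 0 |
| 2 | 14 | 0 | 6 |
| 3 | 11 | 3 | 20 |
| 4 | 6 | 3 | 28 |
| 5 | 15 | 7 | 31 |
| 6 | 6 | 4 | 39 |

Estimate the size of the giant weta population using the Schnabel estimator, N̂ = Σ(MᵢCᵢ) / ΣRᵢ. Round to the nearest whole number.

Σ MᵢCᵢ = 0·6 + 6·14 + 20·11 + 28·6 + 31·15 + 39·6 = 0 + 84 + 220 + 168 + 465 + 234 = 1171
Σ Rᵢ = 0 + 0 + 3 + 3 + 7 + 4 = 17
N̂ = 1171 / 17 ≈ 68.9 → 69

N ≈ 69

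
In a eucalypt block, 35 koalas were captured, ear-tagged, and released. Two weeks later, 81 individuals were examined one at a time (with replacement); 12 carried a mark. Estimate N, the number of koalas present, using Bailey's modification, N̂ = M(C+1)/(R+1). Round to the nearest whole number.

N ≈ 221

N̂ = 35·(81+1)/(12+1) = 35·82/13 = 2870/13 ≈ 220.8 → 221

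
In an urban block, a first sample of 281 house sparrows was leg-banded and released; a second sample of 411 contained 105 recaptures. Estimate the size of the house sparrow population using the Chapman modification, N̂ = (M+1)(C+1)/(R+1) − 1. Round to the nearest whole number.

N ≈ 1095

N̂ = (281+1)(411+1)/(105+1) − 1 = 282·412/106 − 1
= 116184/106 − 1 ≈ 1096.1 − 1 ≈ 1095.1 → 1095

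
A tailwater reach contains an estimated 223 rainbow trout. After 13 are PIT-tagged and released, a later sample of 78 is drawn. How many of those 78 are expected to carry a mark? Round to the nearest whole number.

The marked fraction of the population is 13/223, so in a sample of 78 expect C·(M/N) marked.
E[R] = 13 × 78 / 223 = 1014 / 223 ≈ 4.5 → 5

expected recaptures ≈ 5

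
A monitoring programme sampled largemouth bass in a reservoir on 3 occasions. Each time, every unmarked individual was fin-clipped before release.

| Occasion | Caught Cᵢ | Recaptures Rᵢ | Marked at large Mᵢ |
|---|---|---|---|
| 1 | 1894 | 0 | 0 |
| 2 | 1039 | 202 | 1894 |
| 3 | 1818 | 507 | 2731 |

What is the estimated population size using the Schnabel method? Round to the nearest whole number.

Σ MᵢCᵢ = 0·1894 + 1894·1039 + 2731·1818 = 0 + 1967866 + 4964958 = 6932824
Σ Rᵢ = 0 + 202 + 507 = 709
N̂ = 6932824 / 709 ≈ 9778.3 → 9778

N ≈ 9778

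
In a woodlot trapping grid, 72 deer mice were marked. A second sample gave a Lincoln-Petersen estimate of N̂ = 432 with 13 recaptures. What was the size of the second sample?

From N = M·C/R: C = N·R / M = 432·13 / 72 = 5616 / 72 = 78.

C = 78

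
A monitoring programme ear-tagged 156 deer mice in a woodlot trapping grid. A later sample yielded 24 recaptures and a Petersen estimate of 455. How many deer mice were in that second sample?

C = 70

From N = M·C/R: C = N·R / M = 455·24 / 156 = 10920 / 156 = 70.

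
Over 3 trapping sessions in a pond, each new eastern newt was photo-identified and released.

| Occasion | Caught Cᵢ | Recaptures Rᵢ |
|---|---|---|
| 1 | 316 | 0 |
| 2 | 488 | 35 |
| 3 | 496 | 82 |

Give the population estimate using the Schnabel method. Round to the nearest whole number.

Marked at large before each occasion: Mᵢ = Σⱼ<ᵢ (Cⱼ − Rⱼ) → M1=0, M2=316, M3=769
Σ MᵢCᵢ = 0·316 + 316·488 + 769·496 = 0 + 154208 + 381424 = 535632
Σ Rᵢ = 0 + 35 + 82 = 117
N̂ = 535632 / 117 ≈ 4578.1 → 4578

N ≈ 4578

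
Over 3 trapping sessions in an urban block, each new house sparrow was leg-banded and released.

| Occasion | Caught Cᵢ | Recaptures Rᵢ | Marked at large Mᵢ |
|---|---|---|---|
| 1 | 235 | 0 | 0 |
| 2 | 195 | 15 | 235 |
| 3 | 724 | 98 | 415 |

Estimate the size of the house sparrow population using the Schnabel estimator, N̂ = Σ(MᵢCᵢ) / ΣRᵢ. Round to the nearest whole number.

Σ MᵢCᵢ = 0·235 + 235·195 + 415·724 = 0 + 45825 + 300460 = 346285
Σ Rᵢ = 0 + 15 + 98 = 113
N̂ = 346285 / 113 ≈ 3064.47 → 3064

N ≈ 3064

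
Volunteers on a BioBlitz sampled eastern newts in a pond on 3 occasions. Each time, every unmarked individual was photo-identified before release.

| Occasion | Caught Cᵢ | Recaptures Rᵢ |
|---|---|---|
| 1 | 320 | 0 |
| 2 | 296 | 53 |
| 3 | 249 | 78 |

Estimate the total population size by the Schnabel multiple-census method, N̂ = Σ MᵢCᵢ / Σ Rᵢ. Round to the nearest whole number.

Marked at large before each occasion: Mᵢ = Σⱼ<ᵢ (Cⱼ − Rⱼ) → M1=0, M2=320, M3=563
Σ MᵢCᵢ = 0·320 + 320·296 + 563·249 = 0 + 94720 + 140187 = 234907
Σ Rᵢ = 0 + 53 + 78 = 131
N̂ = 234907 / 131 ≈ 1793.2 → 1793

N ≈ 1793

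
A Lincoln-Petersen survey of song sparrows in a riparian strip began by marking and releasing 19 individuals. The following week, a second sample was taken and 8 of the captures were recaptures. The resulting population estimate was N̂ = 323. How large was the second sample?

From N = M·C/R: C = N·R / M = 323·8 / 19 = 2584 / 19 = 136.

C = 136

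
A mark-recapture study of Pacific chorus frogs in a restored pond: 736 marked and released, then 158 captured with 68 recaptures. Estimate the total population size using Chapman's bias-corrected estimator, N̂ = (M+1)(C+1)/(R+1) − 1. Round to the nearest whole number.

N̂ = (736+1)(158+1)/(68+1) − 1 = 737·159/69 − 1
= 117183/69 − 1 ≈ 1698.3 − 1 ≈ 1697.3 → 1697

N ≈ 1697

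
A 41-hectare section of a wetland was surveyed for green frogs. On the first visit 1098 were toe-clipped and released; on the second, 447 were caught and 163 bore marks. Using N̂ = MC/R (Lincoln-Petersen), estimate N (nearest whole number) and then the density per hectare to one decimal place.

density ≈ 73.4 green frogs per hectare

N̂ = 1098·447/163 = 490806/163 ≈ 3011.1 → 3011
Density = N̂ / area = 3011 / 41 ≈ 73.44 → 73.4 per hectare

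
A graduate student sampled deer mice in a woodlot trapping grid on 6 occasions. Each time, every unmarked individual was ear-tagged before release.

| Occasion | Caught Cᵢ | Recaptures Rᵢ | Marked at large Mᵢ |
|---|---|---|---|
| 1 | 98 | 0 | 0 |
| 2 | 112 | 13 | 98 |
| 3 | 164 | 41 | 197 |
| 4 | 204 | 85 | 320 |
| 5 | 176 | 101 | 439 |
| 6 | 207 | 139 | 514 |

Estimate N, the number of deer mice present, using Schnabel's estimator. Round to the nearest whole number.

N ≈ 771

Σ MᵢCᵢ = 0·98 + 98·112 + 197·164 + 320·204 + 439·176 + 514·207 = 0 + 10976 + 32308 + 65280 + 77264 + 106398 = 292226
Σ Rᵢ = 0 + 13 + 41 + 85 + 101 + 139 = 379
N̂ = 292226 / 379 ≈ 771.0 → 771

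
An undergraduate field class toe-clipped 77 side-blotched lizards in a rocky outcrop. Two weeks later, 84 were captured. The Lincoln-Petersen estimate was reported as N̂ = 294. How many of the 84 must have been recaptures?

R = 22

From N = M·C/R: R = M·C / N = 77·84 / 294 = 6468 / 294 = 22.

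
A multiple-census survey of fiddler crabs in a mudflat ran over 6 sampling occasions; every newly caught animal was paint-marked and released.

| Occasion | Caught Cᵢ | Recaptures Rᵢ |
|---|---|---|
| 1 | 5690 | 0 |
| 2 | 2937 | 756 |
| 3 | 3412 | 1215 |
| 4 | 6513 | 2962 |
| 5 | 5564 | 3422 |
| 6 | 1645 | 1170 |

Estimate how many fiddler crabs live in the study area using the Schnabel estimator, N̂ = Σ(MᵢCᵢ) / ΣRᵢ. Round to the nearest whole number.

Marked at large before each occasion: Mᵢ = Σⱼ<ᵢ (Cⱼ − Rⱼ) → M1=0, M2=5690, M3=7871, M4=10068, M5=13619, M6=15761
Σ MᵢCᵢ = 0·5690 + 5690·2937 + 7871·3412 + 10068·6513 + 13619·5564 + 15761·1645 = 0 + 16711530 + 26855852 + 65572884 + 75776116 + 25926845 = 210843227
Σ Rᵢ = 0 + 756 + 1215 + 2962 + 3422 + 1170 = 9525
N̂ = 210843227 / 9525 ≈ 22135.8 → 22136

N ≈ 22,136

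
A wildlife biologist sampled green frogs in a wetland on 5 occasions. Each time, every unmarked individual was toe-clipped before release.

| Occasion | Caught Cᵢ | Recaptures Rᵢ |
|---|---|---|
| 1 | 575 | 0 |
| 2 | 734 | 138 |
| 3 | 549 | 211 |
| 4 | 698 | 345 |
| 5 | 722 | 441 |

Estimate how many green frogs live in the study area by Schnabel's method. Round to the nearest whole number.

N ≈ 3051

Marked at large before each occasion: Mᵢ = Σⱼ<ᵢ (Cⱼ − Rⱼ) → M1=0, M2=575, M3=1171, M4=1509, M5=1862
Σ MᵢCᵢ = 0·575 + 575·734 + 1171·549 + 1509·698 + 1862·722 = 0 + 422050 + 642879 + 1053282 + 1344364 = 3462575
Σ Rᵢ = 0 + 138 + 211 + 345 + 441 = 1135
N̂ = 3462575 / 1135 ≈ 3050.7 → 3051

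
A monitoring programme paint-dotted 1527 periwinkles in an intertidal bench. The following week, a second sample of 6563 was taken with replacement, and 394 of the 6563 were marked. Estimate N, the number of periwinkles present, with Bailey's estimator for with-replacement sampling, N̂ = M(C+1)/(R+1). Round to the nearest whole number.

N ≈ 25,375

N̂ = 1527·(6563+1)/(394+1) = 1527·6564/395 = 10023228/395 ≈ 25375.3 → 25375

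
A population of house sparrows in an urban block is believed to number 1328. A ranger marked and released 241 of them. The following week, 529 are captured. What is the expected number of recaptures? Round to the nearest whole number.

Expected recaptures E[R] = M·C / N.
E[R] = 241 × 529 / 1328 = 127489 / 1328 ≈ 96.0 → 96

expected recaptures ≈ 96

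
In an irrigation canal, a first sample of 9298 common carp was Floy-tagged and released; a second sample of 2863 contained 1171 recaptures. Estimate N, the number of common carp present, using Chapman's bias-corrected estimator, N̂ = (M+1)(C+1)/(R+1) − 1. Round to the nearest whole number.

N̂ = (9298+1)(2863+1)/(1171+1) − 1 = 9299·2864/1172 − 1
= 26632336/1172 − 1 ≈ 22723.8 − 1 ≈ 22722.8 → 22723

N ≈ 22,723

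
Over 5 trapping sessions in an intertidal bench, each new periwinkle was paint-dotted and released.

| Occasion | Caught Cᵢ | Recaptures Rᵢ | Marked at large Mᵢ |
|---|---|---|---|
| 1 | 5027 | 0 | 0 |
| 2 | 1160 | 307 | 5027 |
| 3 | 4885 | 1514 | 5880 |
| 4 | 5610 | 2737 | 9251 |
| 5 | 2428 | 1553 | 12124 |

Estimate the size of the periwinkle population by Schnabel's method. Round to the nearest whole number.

Σ MᵢCᵢ = 0·5027 + 5027·1160 + 5880·4885 + 9251·5610 + 12124·2428 = 0 + 5831320 + 28723800 + 51898110 + 29437072 = 115890302
Σ Rᵢ = 0 + 307 + 1514 + 2737 + 1553 = 6111
N̂ = 115890302 / 6111 ≈ 18964.2 → 18964

N ≈ 18,964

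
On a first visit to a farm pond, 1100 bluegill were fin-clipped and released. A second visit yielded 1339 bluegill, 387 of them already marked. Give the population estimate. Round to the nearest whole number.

N ≈ 3806

The marked fraction in the recapture sample should equal the marked fraction in the population: 387/1339 = 1100/N.
N = (1100 × 1339) / 387 = 1472900 / 387 ≈ 3805.9 → 3806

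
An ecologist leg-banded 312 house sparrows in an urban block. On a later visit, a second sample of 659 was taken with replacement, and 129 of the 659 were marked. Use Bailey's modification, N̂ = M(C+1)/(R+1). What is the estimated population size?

N = 1584

N̂ = 312·(659+1)/(129+1) = 312·660/130 = 205920/130 = 1584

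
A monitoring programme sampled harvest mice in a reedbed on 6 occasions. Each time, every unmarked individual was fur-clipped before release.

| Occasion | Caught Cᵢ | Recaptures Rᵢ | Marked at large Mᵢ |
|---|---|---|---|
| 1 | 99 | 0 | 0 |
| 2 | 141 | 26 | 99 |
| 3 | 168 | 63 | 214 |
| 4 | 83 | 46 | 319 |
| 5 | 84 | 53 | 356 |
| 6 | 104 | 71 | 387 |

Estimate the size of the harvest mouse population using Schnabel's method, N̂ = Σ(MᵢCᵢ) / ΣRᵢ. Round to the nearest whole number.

Σ MᵢCᵢ = 0·99 + 99·141 + 214·168 + 319·83 + 356·84 + 387·104 = 0 + 13959 + 35952 + 26477 + 29904 + 40248 = 146540
Σ Rᵢ = 0 + 26 + 63 + 46 + 53 + 71 = 259
N̂ = 146540 / 259 ≈ 565.8 → 566

N ≈ 566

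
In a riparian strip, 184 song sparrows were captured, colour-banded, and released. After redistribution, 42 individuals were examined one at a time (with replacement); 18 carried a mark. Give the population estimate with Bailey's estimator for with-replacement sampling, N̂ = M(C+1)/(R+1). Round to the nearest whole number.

N̂ = 184·(42+1)/(18+1) = 184·43/19 = 7912/19 ≈ 416.4 → 416

N ≈ 416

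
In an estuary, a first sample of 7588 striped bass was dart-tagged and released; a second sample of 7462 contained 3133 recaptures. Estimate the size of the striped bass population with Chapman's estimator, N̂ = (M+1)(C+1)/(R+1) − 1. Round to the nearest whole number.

N̂ = (7588+1)(7462+1)/(3133+1) − 1 = 7589·7463/3134 − 1
= 56636707/3134 − 1 ≈ 18071.7 − 1 ≈ 18070.7 → 18071

N ≈ 18,071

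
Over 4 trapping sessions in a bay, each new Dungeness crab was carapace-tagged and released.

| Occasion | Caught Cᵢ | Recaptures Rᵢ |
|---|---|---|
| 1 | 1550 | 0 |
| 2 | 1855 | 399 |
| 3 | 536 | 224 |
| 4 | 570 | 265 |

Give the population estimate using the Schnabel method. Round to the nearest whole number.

Marked at large before each occasion: Mᵢ = Σⱼ<ᵢ (Cⱼ − Rⱼ) → M1=0, M2=1550, M3=3006, M4=3318
Σ MᵢCᵢ = 0·1550 + 1550·1855 + 3006·536 + 3318·570 = 0 + 2875250 + 1611216 + 1891260 = 6377726
Σ Rᵢ = 0 + 399 + 224 + 265 = 888
N̂ = 6377726 / 888 ≈ 7182.1 → 7182

N ≈ 7182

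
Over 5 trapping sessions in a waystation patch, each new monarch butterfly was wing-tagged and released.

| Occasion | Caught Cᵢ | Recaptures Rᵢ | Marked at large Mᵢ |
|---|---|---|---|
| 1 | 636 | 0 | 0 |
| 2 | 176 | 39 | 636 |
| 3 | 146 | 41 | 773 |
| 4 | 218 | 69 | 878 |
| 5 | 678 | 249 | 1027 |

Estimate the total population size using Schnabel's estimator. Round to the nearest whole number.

N ≈ 2795

Σ MᵢCᵢ = 0·636 + 636·176 + 773·146 + 878·218 + 1027·678 = 0 + 111936 + 112858 + 191404 + 696306 = 1112504
Σ Rᵢ = 0 + 39 + 41 + 69 + 249 = 398
N̂ = 1112504 / 398 ≈ 2795.2 → 2795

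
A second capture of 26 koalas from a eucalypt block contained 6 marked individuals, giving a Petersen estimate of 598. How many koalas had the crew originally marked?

From N = M·C/R: M = N·R / C = 598·6 / 26 = 3588 / 26 = 138.

M = 138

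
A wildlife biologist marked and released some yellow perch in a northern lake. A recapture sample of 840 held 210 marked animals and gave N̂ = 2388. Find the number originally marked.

M = 597

From N = M·C/R: M = N·R / C = 2388·210 / 840 = 501480 / 840 = 597.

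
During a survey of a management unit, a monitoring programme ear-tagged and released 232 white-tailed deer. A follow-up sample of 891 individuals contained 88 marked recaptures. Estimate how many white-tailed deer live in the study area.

Lincoln-Petersen assumes M/N = R/C, so N = M·C / R.
N = (232 × 891) / 88 = 206712 / 88 = 2349

N = 2349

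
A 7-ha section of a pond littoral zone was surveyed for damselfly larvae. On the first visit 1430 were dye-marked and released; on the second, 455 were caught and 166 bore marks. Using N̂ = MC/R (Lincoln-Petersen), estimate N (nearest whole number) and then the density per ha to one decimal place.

N̂ = 1430·455/166 = 650650/166 ≈ 3919.6 → 3920
Density = N̂ / area = 3920 / 7 = 560.0 per ha

density ≈ 560.0 damselfly larvae per ha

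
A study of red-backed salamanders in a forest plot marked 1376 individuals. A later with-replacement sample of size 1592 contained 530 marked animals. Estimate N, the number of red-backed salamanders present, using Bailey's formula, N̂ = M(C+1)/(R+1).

N̂ = 1376·(1592+1)/(530+1) = 1376·1593/531 = 2191968/531 = 4128

N = 4128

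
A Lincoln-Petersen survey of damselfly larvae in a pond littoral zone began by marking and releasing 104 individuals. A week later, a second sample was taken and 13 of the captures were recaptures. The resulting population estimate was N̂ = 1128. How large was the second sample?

C = 141

From N = M·C/R: C = N·R / M = 1128·13 / 104 = 14664 / 104 = 141.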